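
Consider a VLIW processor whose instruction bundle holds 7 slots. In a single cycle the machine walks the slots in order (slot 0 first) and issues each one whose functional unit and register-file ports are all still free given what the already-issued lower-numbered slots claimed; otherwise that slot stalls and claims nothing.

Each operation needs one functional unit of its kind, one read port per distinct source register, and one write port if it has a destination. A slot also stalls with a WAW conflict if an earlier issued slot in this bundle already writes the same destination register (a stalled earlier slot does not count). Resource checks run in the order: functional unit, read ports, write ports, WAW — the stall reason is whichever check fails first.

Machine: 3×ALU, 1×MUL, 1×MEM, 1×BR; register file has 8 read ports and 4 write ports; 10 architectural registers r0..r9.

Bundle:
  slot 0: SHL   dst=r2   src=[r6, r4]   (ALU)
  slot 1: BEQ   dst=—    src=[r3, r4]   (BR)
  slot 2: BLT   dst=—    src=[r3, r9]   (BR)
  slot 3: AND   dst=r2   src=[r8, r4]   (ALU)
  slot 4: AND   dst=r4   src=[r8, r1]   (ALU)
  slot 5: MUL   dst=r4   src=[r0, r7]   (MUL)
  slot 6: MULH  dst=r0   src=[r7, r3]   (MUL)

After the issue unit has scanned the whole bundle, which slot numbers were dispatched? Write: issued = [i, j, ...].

issued = [0, 1, 4, 6]

(0) want 1×ALU +2rd +1wr — yes → AL2|MU1|ME1|BR1|rd6|wr3
(1) want 1×BR +2rd +0wr — yes → AL2|MU1|ME1|BR0|rd4|wr3
(2) want 1×BR +2rd +0wr — FU → AL2|MU1|ME1|BR0|rd4|wr3
(3) want 1×ALU +2rd +1wr — WAW → AL2|MU1|ME1|BR0|rd4|wr3
(4) want 1×ALU +2rd +1wr — yes → AL1|MU1|ME1|BR0|rd2|wr2
(5) want 1×MUL +2rd +1wr — WAW → AL1|MU1|ME1|BR0|rd2|wr2
(6) want 1×MUL +2rd +1wr — yes → AL1|MU0|ME1|BR0|rd0|wr1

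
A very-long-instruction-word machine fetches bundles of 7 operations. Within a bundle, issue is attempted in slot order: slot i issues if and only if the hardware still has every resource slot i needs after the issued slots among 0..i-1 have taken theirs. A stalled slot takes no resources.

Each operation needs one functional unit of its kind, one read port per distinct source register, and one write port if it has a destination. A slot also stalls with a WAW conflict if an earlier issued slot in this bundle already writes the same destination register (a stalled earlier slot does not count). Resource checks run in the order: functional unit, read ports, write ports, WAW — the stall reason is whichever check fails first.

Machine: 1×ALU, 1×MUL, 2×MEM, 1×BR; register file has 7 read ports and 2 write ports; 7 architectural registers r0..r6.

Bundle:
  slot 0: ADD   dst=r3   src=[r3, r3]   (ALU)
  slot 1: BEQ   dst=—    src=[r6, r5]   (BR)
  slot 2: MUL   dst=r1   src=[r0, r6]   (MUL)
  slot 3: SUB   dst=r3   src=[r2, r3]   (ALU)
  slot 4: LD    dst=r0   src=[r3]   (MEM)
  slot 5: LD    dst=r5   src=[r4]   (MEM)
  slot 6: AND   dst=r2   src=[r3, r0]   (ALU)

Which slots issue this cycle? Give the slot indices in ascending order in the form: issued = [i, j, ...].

issued = [0, 1, 2]

[0] ALU needs rd=1 wr=1: ok; after: ALU=0 MUL=1 MEM=2 BR=1, R=6, W=1
[1] BR needs rd=2 wr=0: ok; after: ALU=0 MUL=1 MEM=2 BR=0, R=4, W=1
[2] MUL needs rd=2 wr=1: ok; after: ALU=0 MUL=0 MEM=2 BR=0, R=2, W=0
[3] ALU needs rd=2 wr=1: FU; after: ALU=0 MUL=0 MEM=2 BR=0, R=2, W=0
[4] MEM needs rd=1 wr=1: WR_PORT; after: ALU=0 MUL=0 MEM=2 BR=0, R=2, W=0
[5] MEM needs rd=1 wr=1: WR_PORT; after: ALU=0 MUL=0 MEM=2 BR=0, R=2, W=0
[6] ALU needs rd=2 wr=1: FU; after: ALU=0 MUL=0 MEM=2 BR=0, R=2, W=0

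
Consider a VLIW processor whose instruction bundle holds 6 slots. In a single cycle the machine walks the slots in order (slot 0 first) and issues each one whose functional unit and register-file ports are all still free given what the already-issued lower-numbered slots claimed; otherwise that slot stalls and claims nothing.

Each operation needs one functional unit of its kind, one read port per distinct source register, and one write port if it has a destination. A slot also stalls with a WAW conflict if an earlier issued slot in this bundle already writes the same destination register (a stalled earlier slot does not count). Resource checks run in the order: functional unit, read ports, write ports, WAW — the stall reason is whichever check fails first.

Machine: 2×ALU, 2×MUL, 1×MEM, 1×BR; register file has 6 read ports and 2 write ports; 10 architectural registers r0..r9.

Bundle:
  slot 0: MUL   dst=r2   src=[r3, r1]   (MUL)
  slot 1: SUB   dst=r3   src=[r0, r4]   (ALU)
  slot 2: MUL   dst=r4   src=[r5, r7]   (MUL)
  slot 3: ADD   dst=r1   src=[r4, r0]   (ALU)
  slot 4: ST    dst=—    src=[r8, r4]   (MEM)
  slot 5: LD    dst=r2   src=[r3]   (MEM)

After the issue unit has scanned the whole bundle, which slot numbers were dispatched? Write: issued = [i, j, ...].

issued = [0, 1, 4]

(0) want 1×MUL +2rd +1wr — yes → AL2|MU1|ME1|BR1|rd4|wr1
(1) want 1×ALU +2rd +1wr — yes → AL1|MU1|ME1|BR1|rd2|wr0
(2) want 1×MUL +2rd +1wr — WR_PORT → AL1|MU1|ME1|BR1|rd2|wr0
(3) want 1×ALU +2rd +1wr — WR_PORT → AL1|MU1|ME1|BR1|rd2|wr0
(4) want 1×MEM +2rd +0wr — yes → AL1|MU1|ME0|BR1|rd0|wr0
(5) want 1×MEM +1rd +1wr — FU → AL1|MU1|ME0|BR1|rd0|wr0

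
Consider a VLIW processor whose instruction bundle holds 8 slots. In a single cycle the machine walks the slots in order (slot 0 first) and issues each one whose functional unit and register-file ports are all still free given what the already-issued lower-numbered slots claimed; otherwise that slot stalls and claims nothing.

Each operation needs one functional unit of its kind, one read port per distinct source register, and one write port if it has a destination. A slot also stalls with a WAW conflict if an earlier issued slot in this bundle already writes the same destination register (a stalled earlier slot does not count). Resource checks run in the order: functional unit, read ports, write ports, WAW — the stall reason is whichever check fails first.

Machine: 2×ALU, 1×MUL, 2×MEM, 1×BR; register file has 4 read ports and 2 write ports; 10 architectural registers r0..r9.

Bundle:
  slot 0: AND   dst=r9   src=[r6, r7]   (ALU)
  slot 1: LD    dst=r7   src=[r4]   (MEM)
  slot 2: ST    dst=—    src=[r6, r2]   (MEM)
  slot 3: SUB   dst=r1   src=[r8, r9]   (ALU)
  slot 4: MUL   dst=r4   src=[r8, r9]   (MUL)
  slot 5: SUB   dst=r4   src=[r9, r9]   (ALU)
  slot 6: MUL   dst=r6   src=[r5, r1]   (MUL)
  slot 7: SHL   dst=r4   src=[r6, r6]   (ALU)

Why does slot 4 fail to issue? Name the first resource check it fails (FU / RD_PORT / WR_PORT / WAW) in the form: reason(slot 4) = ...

reason(slot 4) = RD_PORT

(0) want 1×ALU +2rd +1wr — yes → AL1|MU1|ME2|BR1|rd2|wr1
(1) want 1×MEM +1rd +1wr — yes → AL1|MU1|ME1|BR1|rd1|wr0
(2) want 1×MEM +2rd +0wr — RD_PORT → AL1|MU1|ME1|BR1|rd1|wr0
(3) want 1×ALU +2rd +1wr — RD_PORT → AL1|MU1|ME1|BR1|rd1|wr0
(4) want 1×MUL +2rd +1wr — RD_PORT → AL1|MU1|ME1|BR1|rd1|wr0
(5) want 1×ALU +1rd +1wr — WR_PORT → AL1|MU1|ME1|BR1|rd1|wr0
(6) want 1×MUL +2rd +1wr — RD_PORT → AL1|MU1|ME1|BR1|rd1|wr0
(7) want 1×ALU +1rd +1wr — WR_PORT → AL1|MU1|ME1|BR1|rd1|wr0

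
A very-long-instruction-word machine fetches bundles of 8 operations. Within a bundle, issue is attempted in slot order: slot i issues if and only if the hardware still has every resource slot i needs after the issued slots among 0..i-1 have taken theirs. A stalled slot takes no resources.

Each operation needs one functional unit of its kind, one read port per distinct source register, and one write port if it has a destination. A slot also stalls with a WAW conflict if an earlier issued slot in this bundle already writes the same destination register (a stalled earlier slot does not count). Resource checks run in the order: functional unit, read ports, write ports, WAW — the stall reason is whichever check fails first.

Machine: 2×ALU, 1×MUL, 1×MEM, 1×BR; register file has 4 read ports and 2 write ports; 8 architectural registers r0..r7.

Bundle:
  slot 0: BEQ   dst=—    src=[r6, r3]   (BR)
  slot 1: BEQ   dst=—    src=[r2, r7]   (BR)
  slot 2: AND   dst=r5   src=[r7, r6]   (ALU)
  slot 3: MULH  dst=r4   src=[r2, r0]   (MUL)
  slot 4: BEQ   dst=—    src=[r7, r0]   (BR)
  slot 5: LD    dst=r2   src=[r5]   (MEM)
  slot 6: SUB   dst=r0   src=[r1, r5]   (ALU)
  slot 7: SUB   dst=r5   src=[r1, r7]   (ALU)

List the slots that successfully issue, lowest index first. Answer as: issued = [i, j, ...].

issued = [0, 2]

[0] BR needs rd=2 wr=0: ok; after: ALU=2 MUL=1 MEM=1 BR=0, R=2, W=2
[1] BR needs rd=2 wr=0: FU; after: ALU=2 MUL=1 MEM=1 BR=0, R=2, W=2
[2] ALU needs rd=2 wr=1: ok; after: ALU=1 MUL=1 MEM=1 BR=0, R=0, W=1
[3] MUL needs rd=2 wr=1: RD_PORT; after: ALU=1 MUL=1 MEM=1 BR=0, R=0, W=1
[4] BR needs rd=2 wr=0: FU; after: ALU=1 MUL=1 MEM=1 BR=0, R=0, W=1
[5] MEM needs rd=1 wr=1: RD_PORT; after: ALU=1 MUL=1 MEM=1 BR=0, R=0, W=1
[6] ALU needs rd=2 wr=1: RD_PORT; after: ALU=1 MUL=1 MEM=1 BR=0, R=0, W=1
[7] ALU needs rd=2 wr=1: RD_PORT; after: ALU=1 MUL=1 MEM=1 BR=0, R=0, W=1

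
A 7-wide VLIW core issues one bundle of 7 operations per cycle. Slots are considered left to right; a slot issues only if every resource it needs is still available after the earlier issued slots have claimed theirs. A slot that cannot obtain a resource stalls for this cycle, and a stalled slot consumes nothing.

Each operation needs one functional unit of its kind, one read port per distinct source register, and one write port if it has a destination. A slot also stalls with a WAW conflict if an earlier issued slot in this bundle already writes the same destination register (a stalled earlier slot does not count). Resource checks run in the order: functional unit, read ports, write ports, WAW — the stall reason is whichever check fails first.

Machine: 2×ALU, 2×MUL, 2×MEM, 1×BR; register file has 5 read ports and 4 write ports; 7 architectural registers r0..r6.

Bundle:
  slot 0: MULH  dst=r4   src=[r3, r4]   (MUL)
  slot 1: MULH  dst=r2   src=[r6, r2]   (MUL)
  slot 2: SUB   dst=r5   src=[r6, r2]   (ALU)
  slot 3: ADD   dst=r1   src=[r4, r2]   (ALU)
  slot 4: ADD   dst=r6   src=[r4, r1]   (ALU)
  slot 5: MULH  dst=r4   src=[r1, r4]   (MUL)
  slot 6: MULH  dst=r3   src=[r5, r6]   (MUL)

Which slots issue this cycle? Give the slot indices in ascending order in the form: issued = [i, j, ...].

issued = [0, 1]

slot 0 (MUL): ISSUE — free A2,Mu1,Ld2,B1 rp3 wp3
slot 1 (MUL): ISSUE — free A2,Mu0,Ld2,B1 rp1 wp2
slot 2 (ALU): stall RD_PORT — free A2,Mu0,Ld2,B1 rp1 wp2
slot 3 (ALU): stall RD_PORT — free A2,Mu0,Ld2,B1 rp1 wp2
slot 4 (ALU): stall RD_PORT — free A2,Mu0,Ld2,B1 rp1 wp2
slot 5 (MUL): stall FU — free A2,Mu0,Ld2,B1 rp1 wp2
slot 6 (MUL): stall FU — free A2,Mu0,Ld2,B1 rp1 wp2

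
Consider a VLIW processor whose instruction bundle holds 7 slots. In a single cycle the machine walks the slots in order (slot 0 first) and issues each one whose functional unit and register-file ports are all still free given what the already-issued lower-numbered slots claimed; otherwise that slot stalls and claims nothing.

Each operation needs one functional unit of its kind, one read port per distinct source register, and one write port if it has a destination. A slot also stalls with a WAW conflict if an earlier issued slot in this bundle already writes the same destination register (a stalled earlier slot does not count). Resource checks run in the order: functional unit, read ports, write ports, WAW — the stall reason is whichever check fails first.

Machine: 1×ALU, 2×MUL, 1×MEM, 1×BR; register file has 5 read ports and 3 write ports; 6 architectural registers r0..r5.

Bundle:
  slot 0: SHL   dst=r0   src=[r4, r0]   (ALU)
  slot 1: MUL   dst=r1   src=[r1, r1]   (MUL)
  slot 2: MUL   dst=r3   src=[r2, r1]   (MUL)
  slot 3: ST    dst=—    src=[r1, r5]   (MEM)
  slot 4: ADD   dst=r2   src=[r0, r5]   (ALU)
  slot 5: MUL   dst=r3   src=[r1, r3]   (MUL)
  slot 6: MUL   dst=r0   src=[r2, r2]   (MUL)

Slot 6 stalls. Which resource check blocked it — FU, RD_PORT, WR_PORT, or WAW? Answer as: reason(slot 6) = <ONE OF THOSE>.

#0 ALU src=r4,r0 dispatched  <A:0 Mu:2 Ld:1 B:1 rd:3 wr:2>
#1 MUL src=r1,r1 dispatched  <A:0 Mu:1 Ld:1 B:1 rd:2 wr:1>
#2 MUL src=r2,r1 dispatched  <A:0 Mu:0 Ld:1 B:1 rd:0 wr:0>
#3 MEM src=r1,r5 held:RD_PORT  <A:0 Mu:0 Ld:1 B:1 rd:0 wr:0>
#4 ALU src=r0,r5 held:FU  <A:0 Mu:0 Ld:1 B:1 rd:0 wr:0>
#5 MUL src=r1,r3 held:FU  <A:0 Mu:0 Ld:1 B:1 rd:0 wr:0>
#6 MUL src=r2,r2 held:FU  <A:0 Mu:0 Ld:1 B:1 rd:0 wr:0>

reason(slot 6) = FU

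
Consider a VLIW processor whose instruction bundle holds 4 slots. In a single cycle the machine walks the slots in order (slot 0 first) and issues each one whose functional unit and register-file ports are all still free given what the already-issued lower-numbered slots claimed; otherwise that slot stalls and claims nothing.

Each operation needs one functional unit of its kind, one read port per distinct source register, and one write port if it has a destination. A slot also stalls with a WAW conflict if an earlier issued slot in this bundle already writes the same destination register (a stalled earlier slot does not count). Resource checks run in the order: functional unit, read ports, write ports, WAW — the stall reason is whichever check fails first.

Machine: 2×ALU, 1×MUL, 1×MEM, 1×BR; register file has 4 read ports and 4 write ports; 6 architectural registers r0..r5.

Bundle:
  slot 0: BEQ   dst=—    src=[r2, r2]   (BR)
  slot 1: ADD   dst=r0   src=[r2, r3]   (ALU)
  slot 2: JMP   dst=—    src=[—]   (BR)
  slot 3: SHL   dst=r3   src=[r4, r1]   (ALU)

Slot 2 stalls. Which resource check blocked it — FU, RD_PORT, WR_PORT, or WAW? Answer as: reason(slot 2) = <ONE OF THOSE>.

reason(slot 2) = FU

(0) want 1×BR +1rd +0wr — yes → AL2|MU1|ME1|BR0|rd3|wr4
(1) want 1×ALU +2rd +1wr — yes → AL1|MU1|ME1|BR0|rd1|wr3
(2) want 1×BR +0rd +0wr — FU → AL1|MU1|ME1|BR0|rd1|wr3
(3) want 1×ALU +2rd +1wr — RD_PORT → AL1|MU1|ME1|BR0|rd1|wr3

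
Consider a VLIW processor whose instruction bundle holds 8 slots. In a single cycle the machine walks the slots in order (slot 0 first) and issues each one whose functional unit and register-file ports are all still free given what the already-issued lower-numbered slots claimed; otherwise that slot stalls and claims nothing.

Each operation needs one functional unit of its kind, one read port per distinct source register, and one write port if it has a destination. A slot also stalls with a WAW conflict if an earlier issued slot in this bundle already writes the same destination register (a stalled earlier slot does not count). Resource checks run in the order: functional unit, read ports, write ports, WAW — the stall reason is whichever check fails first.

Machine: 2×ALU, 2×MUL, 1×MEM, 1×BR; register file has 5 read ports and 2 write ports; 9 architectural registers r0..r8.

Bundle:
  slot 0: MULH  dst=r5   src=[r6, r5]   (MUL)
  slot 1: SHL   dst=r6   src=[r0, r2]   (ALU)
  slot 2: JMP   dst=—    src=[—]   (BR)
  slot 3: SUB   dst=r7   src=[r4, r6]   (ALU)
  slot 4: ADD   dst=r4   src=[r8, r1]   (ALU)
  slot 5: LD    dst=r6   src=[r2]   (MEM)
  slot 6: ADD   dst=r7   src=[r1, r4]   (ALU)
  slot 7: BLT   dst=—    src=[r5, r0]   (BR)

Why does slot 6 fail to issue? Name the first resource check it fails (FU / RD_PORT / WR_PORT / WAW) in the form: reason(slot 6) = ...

#0 MUL src=r6,r5 dispatched  <A:2 Mu:1 Ld:1 B:1 rd:3 wr:1>
#1 ALU src=r0,r2 dispatched  <A:1 Mu:1 Ld:1 B:1 rd:1 wr:0>
#2 BR src=- dispatched  <A:1 Mu:1 Ld:1 B:0 rd:1 wr:0>
#3 ALU src=r4,r6 held:RD_PORT  <A:1 Mu:1 Ld:1 B:0 rd:1 wr:0>
#4 ALU src=r8,r1 held:RD_PORT  <A:1 Mu:1 Ld:1 B:0 rd:1 wr:0>
#5 MEM src=r2 held:WR_PORT  <A:1 Mu:1 Ld:1 B:0 rd:1 wr:0>
#6 ALU src=r1,r4 held:RD_PORT  <A:1 Mu:1 Ld:1 B:0 rd:1 wr:0>
#7 BR src=r5,r0 held:FU  <A:1 Mu:1 Ld:1 B:0 rd:1 wr:0>

reason(slot 6) = RD_PORT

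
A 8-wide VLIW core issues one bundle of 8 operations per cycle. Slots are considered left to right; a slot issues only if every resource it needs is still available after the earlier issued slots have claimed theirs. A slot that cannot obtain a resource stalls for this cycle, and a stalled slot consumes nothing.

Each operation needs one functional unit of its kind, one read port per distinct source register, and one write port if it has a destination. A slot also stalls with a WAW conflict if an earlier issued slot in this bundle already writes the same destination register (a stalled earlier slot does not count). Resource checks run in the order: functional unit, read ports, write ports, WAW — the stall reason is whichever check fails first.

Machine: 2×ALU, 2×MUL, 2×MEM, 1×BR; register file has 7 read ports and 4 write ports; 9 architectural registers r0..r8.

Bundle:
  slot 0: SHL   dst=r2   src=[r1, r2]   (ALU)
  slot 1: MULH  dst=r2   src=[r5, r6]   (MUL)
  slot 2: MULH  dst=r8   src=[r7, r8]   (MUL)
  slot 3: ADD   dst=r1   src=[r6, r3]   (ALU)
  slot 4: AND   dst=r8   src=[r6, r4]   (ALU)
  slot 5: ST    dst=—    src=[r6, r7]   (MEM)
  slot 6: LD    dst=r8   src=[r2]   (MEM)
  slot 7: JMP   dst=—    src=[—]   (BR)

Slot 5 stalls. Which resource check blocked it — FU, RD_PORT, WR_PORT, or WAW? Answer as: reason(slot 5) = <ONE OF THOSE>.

(0) want 1×ALU +2rd +1wr — yes → AL1|MU2|ME2|BR1|rd5|wr3
(1) want 1×MUL +2rd +1wr — WAW → AL1|MU2|ME2|BR1|rd5|wr3
(2) want 1×MUL +2rd +1wr — yes → AL1|MU1|ME2|BR1|rd3|wr2
(3) want 1×ALU +2rd +1wr — yes → AL0|MU1|ME2|BR1|rd1|wr1
(4) want 1×ALU +2rd +1wr — FU → AL0|MU1|ME2|BR1|rd1|wr1
(5) want 1×MEM +2rd +0wr — RD_PORT → AL0|MU1|ME2|BR1|rd1|wr1
(6) want 1×MEM +1rd +1wr — WAW → AL0|MU1|ME2|BR1|rd1|wr1
(7) want 1×BR +0rd +0wr — yes → AL0|MU1|ME2|BR0|rd1|wr1

reason(slot 5) = RD_PORT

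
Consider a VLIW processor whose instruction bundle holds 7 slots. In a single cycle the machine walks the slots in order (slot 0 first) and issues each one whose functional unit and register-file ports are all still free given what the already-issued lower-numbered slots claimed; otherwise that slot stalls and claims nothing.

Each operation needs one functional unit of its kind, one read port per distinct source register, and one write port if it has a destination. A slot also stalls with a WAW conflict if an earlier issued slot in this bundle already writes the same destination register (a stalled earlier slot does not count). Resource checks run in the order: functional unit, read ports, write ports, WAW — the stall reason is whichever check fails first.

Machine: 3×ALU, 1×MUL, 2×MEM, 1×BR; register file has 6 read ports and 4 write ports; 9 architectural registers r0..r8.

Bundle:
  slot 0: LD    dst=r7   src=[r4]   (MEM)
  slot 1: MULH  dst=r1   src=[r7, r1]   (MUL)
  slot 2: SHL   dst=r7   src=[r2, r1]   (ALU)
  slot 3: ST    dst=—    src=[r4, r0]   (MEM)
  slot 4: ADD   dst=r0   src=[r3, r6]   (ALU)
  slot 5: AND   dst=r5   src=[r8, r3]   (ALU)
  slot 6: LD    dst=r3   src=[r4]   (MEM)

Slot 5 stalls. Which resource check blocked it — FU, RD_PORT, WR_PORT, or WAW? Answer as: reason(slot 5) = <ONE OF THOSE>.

slot 0 (MEM): ISSUE — free A3,Mu1,Ld1,B1 rp5 wp3
slot 1 (MUL): ISSUE — free A3,Mu0,Ld1,B1 rp3 wp2
slot 2 (ALU): stall WAW — free A3,Mu0,Ld1,B1 rp3 wp2
slot 3 (MEM): ISSUE — free A3,Mu0,Ld0,B1 rp1 wp2
slot 4 (ALU): stall RD_PORT — free A3,Mu0,Ld0,B1 rp1 wp2
slot 5 (ALU): stall RD_PORT — free A3,Mu0,Ld0,B1 rp1 wp2
slot 6 (MEM): stall FU — free A3,Mu0,Ld0,B1 rp1 wp2

reason(slot 5) = RD_PORT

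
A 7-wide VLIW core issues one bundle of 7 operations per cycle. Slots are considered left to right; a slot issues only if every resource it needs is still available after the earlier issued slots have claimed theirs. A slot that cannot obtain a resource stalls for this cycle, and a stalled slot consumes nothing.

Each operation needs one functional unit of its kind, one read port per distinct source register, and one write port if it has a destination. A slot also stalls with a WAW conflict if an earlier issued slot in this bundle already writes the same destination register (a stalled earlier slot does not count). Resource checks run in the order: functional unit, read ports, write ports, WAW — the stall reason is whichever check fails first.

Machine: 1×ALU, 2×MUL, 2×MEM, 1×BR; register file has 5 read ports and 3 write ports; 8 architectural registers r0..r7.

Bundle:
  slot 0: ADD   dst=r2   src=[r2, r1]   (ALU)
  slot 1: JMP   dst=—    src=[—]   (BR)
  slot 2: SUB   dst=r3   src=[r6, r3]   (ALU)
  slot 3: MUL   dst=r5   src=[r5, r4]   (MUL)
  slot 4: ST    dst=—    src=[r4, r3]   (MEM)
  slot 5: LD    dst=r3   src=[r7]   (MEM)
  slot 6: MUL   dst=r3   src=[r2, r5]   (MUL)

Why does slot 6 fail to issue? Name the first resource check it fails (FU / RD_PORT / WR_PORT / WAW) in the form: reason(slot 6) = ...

reason(slot 6) = RD_PORT

  0. ALU→r2 ⇒ go  {0A/2Mu/2Ld/1B | 3r 2w}
  1. BR ⇒ go  {0A/2Mu/2Ld/0B | 3r 2w}
  2. ALU→r3 ⇒ no(FU)  {0A/2Mu/2Ld/0B | 3r 2w}
  3. MUL→r5 ⇒ go  {0A/1Mu/2Ld/0B | 1r 1w}
  4. MEM ⇒ no(RD_PORT)  {0A/1Mu/2Ld/0B | 1r 1w}
  5. MEM→r3 ⇒ go  {0A/1Mu/1Ld/0B | 0r 0w}
  6. MUL→r3 ⇒ no(RD_PORT)  {0A/1Mu/1Ld/0B | 0r 0w}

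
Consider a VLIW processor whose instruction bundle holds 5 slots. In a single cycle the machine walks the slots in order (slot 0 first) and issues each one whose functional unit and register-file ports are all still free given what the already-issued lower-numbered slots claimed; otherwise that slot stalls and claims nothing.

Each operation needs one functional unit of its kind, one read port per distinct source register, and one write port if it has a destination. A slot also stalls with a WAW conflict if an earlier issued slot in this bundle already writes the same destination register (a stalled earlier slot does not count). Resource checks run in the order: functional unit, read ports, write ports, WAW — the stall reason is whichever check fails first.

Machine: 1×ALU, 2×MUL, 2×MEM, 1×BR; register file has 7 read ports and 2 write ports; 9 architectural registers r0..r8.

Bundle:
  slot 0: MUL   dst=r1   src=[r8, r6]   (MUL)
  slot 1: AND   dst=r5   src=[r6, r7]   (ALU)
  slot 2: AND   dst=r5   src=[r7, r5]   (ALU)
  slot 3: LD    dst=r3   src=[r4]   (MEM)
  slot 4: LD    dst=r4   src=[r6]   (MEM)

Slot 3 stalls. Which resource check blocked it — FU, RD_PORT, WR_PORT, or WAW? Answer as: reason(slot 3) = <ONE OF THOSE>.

reason(slot 3) = WR_PORT

[0] MUL needs rd=2 wr=1: ok; after: ALU=1 MUL=1 MEM=2 BR=1, R=5, W=1
[1] ALU needs rd=2 wr=1: ok; after: ALU=0 MUL=1 MEM=2 BR=1, R=3, W=0
[2] ALU needs rd=2 wr=1: FU; after: ALU=0 MUL=1 MEM=2 BR=1, R=3, W=0
[3] MEM needs rd=1 wr=1: WR_PORT; after: ALU=0 MUL=1 MEM=2 BR=1, R=3, W=0
[4] MEM needs rd=1 wr=1: WR_PORT; after: ALU=0 MUL=1 MEM=2 BR=1, R=3, W=0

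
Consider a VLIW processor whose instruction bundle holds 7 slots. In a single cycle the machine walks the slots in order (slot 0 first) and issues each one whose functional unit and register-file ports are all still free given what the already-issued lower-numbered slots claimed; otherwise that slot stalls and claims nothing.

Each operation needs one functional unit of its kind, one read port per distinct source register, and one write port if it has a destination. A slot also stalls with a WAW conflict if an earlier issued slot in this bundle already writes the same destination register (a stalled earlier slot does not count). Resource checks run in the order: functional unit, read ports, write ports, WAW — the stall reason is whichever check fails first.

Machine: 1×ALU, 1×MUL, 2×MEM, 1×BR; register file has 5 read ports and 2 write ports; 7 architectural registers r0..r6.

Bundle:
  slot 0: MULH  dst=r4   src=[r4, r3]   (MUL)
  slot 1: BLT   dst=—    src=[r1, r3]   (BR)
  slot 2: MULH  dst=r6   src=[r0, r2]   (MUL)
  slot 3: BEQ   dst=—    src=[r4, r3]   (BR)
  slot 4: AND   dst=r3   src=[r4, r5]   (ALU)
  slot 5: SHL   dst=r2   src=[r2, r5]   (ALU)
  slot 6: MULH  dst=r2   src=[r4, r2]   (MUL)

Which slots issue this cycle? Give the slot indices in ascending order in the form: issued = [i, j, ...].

issued = [0, 1]

#0 MUL src=r4,r3 dispatched  <A:1 Mu:0 Ld:2 B:1 rd:3 wr:1>
#1 BR src=r1,r3 dispatched  <A:1 Mu:0 Ld:2 B:0 rd:1 wr:1>
#2 MUL src=r0,r2 held:FU  <A:1 Mu:0 Ld:2 B:0 rd:1 wr:1>
#3 BR src=r4,r3 held:FU  <A:1 Mu:0 Ld:2 B:0 rd:1 wr:1>
#4 ALU src=r4,r5 held:RD_PORT  <A:1 Mu:0 Ld:2 B:0 rd:1 wr:1>
#5 ALU src=r2,r5 held:RD_PORT  <A:1 Mu:0 Ld:2 B:0 rd:1 wr:1>
#6 MUL src=r4,r2 held:FU  <A:1 Mu:0 Ld:2 B:0 rd:1 wr:1>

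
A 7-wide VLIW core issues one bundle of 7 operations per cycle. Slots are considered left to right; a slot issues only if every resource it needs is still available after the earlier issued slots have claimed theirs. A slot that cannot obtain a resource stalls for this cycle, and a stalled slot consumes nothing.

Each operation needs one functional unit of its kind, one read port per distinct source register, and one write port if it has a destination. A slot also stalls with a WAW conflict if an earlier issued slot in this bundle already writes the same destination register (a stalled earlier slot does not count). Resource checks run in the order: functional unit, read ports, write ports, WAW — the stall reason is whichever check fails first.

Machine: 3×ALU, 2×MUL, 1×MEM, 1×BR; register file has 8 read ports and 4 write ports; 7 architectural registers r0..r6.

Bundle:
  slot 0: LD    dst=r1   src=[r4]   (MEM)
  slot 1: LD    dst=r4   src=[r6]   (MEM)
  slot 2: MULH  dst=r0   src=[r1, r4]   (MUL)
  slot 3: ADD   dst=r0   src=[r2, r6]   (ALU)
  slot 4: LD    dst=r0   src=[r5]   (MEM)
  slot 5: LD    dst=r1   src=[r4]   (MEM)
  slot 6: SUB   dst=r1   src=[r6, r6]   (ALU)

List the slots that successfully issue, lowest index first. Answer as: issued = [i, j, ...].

#0 MEM src=r4 dispatched  <A:3 Mu:2 Ld:0 B:1 rd:7 wr:3>
#1 MEM src=r6 held:FU  <A:3 Mu:2 Ld:0 B:1 rd:7 wr:3>
#2 MUL src=r1,r4 dispatched  <A:3 Mu:1 Ld:0 B:1 rd:5 wr:2>
#3 ALU src=r2,r6 held:WAW  <A:3 Mu:1 Ld:0 B:1 rd:5 wr:2>
#4 MEM src=r5 held:FU  <A:3 Mu:1 Ld:0 B:1 rd:5 wr:2>
#5 MEM src=r4 held:FU  <A:3 Mu:1 Ld:0 B:1 rd:5 wr:2>
#6 ALU src=r6,r6 held:WAW  <A:3 Mu:1 Ld:0 B:1 rd:5 wr:2>

issued = [0, 2]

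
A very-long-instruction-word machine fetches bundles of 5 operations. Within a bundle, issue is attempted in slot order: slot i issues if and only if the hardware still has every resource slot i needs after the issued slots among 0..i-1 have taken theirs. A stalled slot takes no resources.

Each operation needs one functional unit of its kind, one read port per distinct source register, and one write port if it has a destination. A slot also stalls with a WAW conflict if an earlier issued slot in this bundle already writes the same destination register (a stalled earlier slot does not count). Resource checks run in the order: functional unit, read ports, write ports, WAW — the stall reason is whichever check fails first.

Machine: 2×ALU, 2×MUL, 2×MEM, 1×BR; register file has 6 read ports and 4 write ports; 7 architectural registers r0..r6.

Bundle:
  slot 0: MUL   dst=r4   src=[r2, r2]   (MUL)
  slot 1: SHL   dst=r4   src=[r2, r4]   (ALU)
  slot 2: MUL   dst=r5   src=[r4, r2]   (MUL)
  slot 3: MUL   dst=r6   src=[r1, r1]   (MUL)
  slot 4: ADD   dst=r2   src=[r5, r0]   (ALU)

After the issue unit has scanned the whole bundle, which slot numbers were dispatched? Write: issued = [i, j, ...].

issued = [0, 2, 4]

slot 0 (MUL): ISSUE — free A2,Mu1,Ld2,B1 rp5 wp3
slot 1 (ALU): stall WAW — free A2,Mu1,Ld2,B1 rp5 wp3
slot 2 (MUL): ISSUE — free A2,Mu0,Ld2,B1 rp3 wp2
slot 3 (MUL): stall FU — free A2,Mu0,Ld2,B1 rp3 wp2
slot 4 (ALU): ISSUE — free A1,Mu0,Ld2,B1 rp1 wp1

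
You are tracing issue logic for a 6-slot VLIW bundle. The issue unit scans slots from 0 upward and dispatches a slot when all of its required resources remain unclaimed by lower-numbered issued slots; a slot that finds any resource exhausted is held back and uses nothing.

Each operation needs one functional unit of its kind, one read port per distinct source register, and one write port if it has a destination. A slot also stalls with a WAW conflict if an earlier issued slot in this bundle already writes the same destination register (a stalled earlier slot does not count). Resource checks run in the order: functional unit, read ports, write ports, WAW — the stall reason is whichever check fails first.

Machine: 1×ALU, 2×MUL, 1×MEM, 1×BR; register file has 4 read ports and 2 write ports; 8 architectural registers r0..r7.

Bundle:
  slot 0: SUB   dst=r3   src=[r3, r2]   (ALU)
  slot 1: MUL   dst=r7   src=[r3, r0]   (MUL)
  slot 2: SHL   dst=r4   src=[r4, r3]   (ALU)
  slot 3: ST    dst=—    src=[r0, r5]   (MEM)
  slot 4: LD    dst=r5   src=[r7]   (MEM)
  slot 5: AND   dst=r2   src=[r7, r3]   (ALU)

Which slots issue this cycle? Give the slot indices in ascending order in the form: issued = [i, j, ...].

issued = [0, 1]

slot 0 (ALU): ISSUE — free A0,Mu2,Ld1,B1 rp2 wp1
slot 1 (MUL): ISSUE — free A0,Mu1,Ld1,B1 rp0 wp0
slot 2 (ALU): stall FU — free A0,Mu1,Ld1,B1 rp0 wp0
slot 3 (MEM): stall RD_PORT — free A0,Mu1,Ld1,B1 rp0 wp0
slot 4 (MEM): stall RD_PORT — free A0,Mu1,Ld1,B1 rp0 wp0
slot 5 (ALU): stall FU — free A0,Mu1,Ld1,B1 rp0 wp0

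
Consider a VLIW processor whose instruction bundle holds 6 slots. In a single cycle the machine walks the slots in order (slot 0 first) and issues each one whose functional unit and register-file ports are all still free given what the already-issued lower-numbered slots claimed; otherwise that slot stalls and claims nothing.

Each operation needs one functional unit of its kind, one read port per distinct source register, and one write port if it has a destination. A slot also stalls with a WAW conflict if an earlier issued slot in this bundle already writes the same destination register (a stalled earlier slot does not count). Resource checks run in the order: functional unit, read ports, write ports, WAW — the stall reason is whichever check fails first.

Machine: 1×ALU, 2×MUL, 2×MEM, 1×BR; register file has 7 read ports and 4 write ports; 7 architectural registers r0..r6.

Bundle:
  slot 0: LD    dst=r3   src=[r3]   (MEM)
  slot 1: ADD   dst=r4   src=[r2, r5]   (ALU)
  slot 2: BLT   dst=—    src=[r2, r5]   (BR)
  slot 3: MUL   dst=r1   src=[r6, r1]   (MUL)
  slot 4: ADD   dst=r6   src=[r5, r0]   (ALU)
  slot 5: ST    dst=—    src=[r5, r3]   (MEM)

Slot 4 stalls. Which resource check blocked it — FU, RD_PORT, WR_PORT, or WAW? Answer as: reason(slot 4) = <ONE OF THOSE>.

reason(slot 4) = FU

#0 MEM src=r3 dispatched  <A:1 Mu:2 Ld:1 B:1 rd:6 wr:3>
#1 ALU src=r2,r5 dispatched  <A:0 Mu:2 Ld:1 B:1 rd:4 wr:2>
#2 BR src=r2,r5 dispatched  <A:0 Mu:2 Ld:1 B:0 rd:2 wr:2>
#3 MUL src=r6,r1 dispatched  <A:0 Mu:1 Ld:1 B:0 rd:0 wr:1>
#4 ALU src=r5,r0 held:FU  <A:0 Mu:1 Ld:1 B:0 rd:0 wr:1>
#5 MEM src=r5,r3 held:RD_PORT  <A:0 Mu:1 Ld:1 B:0 rd:0 wr:1>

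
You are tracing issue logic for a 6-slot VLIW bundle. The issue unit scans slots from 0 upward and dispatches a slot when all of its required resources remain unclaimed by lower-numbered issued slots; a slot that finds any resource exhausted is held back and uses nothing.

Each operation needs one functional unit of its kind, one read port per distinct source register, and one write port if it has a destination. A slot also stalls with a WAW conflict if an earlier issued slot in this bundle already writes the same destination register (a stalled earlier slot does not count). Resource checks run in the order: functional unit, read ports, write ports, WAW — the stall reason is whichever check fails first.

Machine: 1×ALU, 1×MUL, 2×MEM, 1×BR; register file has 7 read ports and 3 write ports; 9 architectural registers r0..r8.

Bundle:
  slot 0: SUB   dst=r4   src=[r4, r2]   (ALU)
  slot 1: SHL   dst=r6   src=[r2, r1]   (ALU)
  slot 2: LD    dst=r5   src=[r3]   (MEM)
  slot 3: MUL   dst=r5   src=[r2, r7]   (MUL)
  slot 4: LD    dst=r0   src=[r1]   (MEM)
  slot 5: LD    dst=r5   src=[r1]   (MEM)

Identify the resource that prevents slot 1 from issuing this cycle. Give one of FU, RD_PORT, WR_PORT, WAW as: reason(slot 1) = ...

reason(slot 1) = FU

[0] ALU needs rd=2 wr=1: ok; after: ALU=0 MUL=1 MEM=2 BR=1, R=5, W=2
[1] ALU needs rd=2 wr=1: FU; after: ALU=0 MUL=1 MEM=2 BR=1, R=5, W=2
[2] MEM needs rd=1 wr=1: ok; after: ALU=0 MUL=1 MEM=1 BR=1, R=4, W=1
[3] MUL needs rd=2 wr=1: WAW; after: ALU=0 MUL=1 MEM=1 BR=1, R=4, W=1
[4] MEM needs rd=1 wr=1: ok; after: ALU=0 MUL=1 MEM=0 BR=1, R=3, W=0
[5] MEM needs rd=1 wr=1: FU; after: ALU=0 MUL=1 MEM=0 BR=1, R=3, W=0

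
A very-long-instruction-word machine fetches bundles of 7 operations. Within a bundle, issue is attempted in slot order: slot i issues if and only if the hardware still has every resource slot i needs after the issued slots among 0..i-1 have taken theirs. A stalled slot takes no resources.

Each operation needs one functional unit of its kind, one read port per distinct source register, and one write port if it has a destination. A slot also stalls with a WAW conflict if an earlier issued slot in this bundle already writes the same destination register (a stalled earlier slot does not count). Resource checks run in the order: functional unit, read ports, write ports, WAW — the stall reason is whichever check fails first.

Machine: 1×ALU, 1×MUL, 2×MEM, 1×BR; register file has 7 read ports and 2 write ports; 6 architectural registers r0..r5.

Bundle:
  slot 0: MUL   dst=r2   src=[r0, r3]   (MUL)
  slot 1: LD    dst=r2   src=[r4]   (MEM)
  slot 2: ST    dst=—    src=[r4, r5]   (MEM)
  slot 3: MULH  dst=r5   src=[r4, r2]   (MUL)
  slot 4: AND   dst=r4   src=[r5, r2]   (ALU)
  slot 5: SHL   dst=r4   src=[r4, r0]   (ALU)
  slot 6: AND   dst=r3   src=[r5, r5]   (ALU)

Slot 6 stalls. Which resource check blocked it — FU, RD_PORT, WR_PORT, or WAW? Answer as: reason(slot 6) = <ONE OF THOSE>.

reason(slot 6) = FU

slot 0 (MUL): ISSUE — free A1,Mu0,Ld2,B1 rp5 wp1
slot 1 (MEM): stall WAW — free A1,Mu0,Ld2,B1 rp5 wp1
slot 2 (MEM): ISSUE — free A1,Mu0,Ld1,B1 rp3 wp1
slot 3 (MUL): stall FU — free A1,Mu0,Ld1,B1 rp3 wp1
slot 4 (ALU): ISSUE — free A0,Mu0,Ld1,B1 rp1 wp0
slot 5 (ALU): stall FU — free A0,Mu0,Ld1,B1 rp1 wp0
slot 6 (ALU): stall FU — free A0,Mu0,Ld1,B1 rp1 wp0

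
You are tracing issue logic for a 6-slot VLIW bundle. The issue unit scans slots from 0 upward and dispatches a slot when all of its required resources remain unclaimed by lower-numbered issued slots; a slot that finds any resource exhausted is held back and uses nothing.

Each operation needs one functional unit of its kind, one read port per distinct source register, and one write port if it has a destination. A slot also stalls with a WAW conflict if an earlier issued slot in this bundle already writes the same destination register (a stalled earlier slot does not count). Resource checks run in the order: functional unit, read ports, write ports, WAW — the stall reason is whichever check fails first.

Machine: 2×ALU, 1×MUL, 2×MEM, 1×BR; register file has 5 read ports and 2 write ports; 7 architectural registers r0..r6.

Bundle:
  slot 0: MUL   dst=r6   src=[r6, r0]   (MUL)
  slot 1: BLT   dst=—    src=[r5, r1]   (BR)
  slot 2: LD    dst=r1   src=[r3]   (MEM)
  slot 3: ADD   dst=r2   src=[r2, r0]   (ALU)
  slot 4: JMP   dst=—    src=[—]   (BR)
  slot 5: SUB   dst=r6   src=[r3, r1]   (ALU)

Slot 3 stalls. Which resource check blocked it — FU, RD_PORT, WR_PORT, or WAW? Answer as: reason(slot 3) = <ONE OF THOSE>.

reason(slot 3) = RD_PORT

  0. MUL→r6 ⇒ go  {2A/0Mu/2Ld/1B | 3r 1w}
  1. BR ⇒ go  {2A/0Mu/2Ld/0B | 1r 1w}
  2. MEM→r1 ⇒ go  {2A/0Mu/1Ld/0B | 0r 0w}
  3. ALU→r2 ⇒ no(RD_PORT)  {2A/0Mu/1Ld/0B | 0r 0w}
  4. BR ⇒ no(FU)  {2A/0Mu/1Ld/0B | 0r 0w}
  5. ALU→r6 ⇒ no(RD_PORT)  {2A/0Mu/1Ld/0B | 0r 0w}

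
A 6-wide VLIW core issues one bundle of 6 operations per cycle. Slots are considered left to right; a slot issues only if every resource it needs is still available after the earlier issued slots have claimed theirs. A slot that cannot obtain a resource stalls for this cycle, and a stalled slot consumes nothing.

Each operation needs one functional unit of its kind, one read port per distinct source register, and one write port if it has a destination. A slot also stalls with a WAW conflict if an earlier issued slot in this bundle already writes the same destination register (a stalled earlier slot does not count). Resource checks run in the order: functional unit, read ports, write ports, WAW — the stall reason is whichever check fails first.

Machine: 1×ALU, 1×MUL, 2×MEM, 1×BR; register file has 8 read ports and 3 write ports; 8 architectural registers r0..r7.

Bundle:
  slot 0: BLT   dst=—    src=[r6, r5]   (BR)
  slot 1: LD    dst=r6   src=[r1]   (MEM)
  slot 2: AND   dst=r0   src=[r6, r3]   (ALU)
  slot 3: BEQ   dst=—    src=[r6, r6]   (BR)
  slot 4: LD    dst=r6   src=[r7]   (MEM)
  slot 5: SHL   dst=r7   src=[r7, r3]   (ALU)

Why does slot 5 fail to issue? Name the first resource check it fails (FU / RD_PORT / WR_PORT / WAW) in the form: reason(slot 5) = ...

reason(slot 5) = FU

slot 0 (BR): ISSUE — free A1,Mu1,Ld2,B0 rp6 wp3
slot 1 (MEM): ISSUE — free A1,Mu1,Ld1,B0 rp5 wp2
slot 2 (ALU): ISSUE — free A0,Mu1,Ld1,B0 rp3 wp1
slot 3 (BR): stall FU — free A0,Mu1,Ld1,B0 rp3 wp1
slot 4 (MEM): stall WAW — free A0,Mu1,Ld1,B0 rp3 wp1
slot 5 (ALU): stall FU — free A0,Mu1,Ld1,B0 rp3 wp1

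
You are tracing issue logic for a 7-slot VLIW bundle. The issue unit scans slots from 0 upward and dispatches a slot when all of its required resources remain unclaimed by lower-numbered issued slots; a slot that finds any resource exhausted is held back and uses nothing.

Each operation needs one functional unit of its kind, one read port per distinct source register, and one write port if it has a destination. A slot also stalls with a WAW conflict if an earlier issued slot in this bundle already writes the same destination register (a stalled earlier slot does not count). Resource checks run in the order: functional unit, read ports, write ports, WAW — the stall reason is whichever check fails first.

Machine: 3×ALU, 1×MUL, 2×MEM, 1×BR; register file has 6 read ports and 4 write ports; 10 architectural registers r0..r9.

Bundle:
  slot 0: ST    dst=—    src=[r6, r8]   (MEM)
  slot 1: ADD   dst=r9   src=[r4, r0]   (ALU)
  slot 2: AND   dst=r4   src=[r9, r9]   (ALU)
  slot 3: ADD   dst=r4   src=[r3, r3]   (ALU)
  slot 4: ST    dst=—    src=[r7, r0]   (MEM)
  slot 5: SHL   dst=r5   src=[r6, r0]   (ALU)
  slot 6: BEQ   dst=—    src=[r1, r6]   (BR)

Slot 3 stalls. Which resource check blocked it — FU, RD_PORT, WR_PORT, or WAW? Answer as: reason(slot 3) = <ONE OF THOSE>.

#0 MEM src=r6,r8 dispatched  <A:3 Mu:1 Ld:1 B:1 rd:4 wr:4>
#1 ALU src=r4,r0 dispatched  <A:2 Mu:1 Ld:1 B:1 rd:2 wr:3>
#2 ALU src=r9,r9 dispatched  <A:1 Mu:1 Ld:1 B:1 rd:1 wr:2>
#3 ALU src=r3,r3 held:WAW  <A:1 Mu:1 Ld:1 B:1 rd:1 wr:2>
#4 MEM src=r7,r0 held:RD_PORT  <A:1 Mu:1 Ld:1 B:1 rd:1 wr:2>
#5 ALU src=r6,r0 held:RD_PORT  <A:1 Mu:1 Ld:1 B:1 rd:1 wr:2>
#6 BR src=r1,r6 held:RD_PORT  <A:1 Mu:1 Ld:1 B:1 rd:1 wr:2>

reason(slot 3) = WAW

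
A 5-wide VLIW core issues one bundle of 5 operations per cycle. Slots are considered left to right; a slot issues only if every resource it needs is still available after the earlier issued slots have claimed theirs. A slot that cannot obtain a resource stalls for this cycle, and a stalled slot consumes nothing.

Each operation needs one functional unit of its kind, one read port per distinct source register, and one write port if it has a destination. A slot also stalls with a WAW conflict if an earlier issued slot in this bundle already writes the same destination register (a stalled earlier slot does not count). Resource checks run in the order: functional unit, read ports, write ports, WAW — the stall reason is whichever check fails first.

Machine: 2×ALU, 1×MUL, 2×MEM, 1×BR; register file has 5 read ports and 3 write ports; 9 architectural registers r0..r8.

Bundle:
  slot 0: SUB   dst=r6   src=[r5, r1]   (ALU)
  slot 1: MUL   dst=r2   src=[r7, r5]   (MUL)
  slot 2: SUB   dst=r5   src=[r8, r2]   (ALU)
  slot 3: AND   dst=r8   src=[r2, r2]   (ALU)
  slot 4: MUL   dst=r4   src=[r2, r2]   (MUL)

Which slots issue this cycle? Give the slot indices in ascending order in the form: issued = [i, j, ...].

issued = [0, 1, 3]

[0] ALU needs rd=2 wr=1: ok; after: ALU=1 MUL=1 MEM=2 BR=1, R=3, W=2
[1] MUL needs rd=2 wr=1: ok; after: ALU=1 MUL=0 MEM=2 BR=1, R=1, W=1
[2] ALU needs rd=2 wr=1: RD_PORT; after: ALU=1 MUL=0 MEM=2 BR=1, R=1, W=1
[3] ALU needs rd=1 wr=1: ok; after: ALU=0 MUL=0 MEM=2 BR=1, R=0, W=0
[4] MUL needs rd=1 wr=1: FU; after: ALU=0 MUL=0 MEM=2 BR=1, R=0, W=0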